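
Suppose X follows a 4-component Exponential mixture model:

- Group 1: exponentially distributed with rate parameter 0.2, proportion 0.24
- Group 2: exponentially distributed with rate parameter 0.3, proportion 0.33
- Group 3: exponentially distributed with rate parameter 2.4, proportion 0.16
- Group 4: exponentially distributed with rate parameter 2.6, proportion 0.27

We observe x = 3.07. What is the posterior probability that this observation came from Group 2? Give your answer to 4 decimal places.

By Bayes' theorem, P(k | x) = π_k f_k(x) / Σ_j π_j f_j(x).
Evaluate each component's likelihood at the observed value:
  f_1 = 0.2·e^(−0.2·3.07) = 0.2·e^(−0.6140) = 0.108236
  f_2 = 0.3·e^(−0.3·3.07) = 0.3·e^(−0.9210) = 0.119436
  f_3 = 2.4·e^(−2.4·3.07) = 2.4·e^(−7.3680) = 0.00151471
  f_4 = 2.6·e^(−2.6·3.07) = 2.6·e^(−7.9820) = 0.000888045
Prior × likelihood for each component:
  π_1·f_1 = 0.24 × 0.108236 = 0.0259767
  π_2·f_2 = 0.33 × 0.119436 = 0.039414
  π_3·f_3 = 0.16 × 0.00151471 = 0.000242354
  π_4·f_4 = 0.27 × 0.000888045 = 0.000239772
Denominator: 0.0259767 + 0.039414 + 0.000242354 + 0.000239772 = 0.0658728
Responsibility of Group 2: 0.039414 / 0.0658728 ≈ 0.5983

0.5983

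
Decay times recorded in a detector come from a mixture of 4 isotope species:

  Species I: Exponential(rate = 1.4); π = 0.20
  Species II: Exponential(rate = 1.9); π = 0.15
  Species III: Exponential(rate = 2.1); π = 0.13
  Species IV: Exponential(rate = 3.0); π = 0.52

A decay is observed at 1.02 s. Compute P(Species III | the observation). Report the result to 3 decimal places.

Posterior ∝ prior × likelihood, so P(k | x) ∝ P(Z=k) f_k(x); normalise over all components.
Component likelihoods at x = 1.02 s:
  L_I = 1.4·e^(−1.4·1.02) = 1.4·e^(−1.4280) = 0.335703
  L_II = 1.9·e^(−1.9·1.02) = 1.9·e^(−1.9380) = 0.273584
  L_III = 2.1·e^(−2.1·1.02) = 2.1·e^(−2.1420) = 0.246582
  L_IV = 3.0·e^(−3.0·1.02) = 3.0·e^(−3.0600) = 0.140663
Unnormalised posteriors:
  P(Z=I)·L_I = 0.20 × 0.335703 = 0.0671406
  P(Z=II)·L_II = 0.15 × 0.273584 = 0.0410376
  P(Z=III)·L_III = 0.13 × 0.246582 = 0.0320556
  P(Z=IV)·L_IV = 0.52 × 0.140663 = 0.0731448
Sum: 0.0671406 + 0.0410376 + 0.0320556 + 0.0731448 = 0.213379
P(Species III | the observation) ≈ 0.150

0.150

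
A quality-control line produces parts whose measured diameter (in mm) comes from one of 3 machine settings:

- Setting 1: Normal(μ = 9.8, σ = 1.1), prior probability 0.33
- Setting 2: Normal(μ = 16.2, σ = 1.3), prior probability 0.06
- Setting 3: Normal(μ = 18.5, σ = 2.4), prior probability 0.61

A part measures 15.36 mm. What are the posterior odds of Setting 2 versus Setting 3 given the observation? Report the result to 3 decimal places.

0.347

The posterior odds equal the prior odds times the likelihood ratio: (π_i/π_j)·(f_i(x)/f_j(x)).
Normal densities:
  p_1 = (1/(1.1·√(2π)))·exp(−(15.36−9.8)²/(2·1.1²)) = 0.362675·exp(-12.77421) = 1.02742e-06
  p_2 = (1/(1.3·√(2π)))·exp(−(15.36−16.2)²/(2·1.3²)) = 0.306879·exp(-0.20876) = 0.24906
  p_3 = (1/(2.4·√(2π)))·exp(−(15.36−18.5)²/(2·2.4²)) = 0.166226·exp(-0.85587) = 0.0706318
Odds = (0.06/0.61) × (0.24906/0.0706318) = 0.0983607 × 3.52618 ≈ 0.347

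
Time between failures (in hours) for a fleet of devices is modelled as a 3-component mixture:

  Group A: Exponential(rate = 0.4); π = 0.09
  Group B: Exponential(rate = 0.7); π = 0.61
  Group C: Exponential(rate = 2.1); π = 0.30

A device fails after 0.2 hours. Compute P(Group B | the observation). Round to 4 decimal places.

0.4536

P(component k | x) = π_k·f_k(x) / marginal(x), where marginal(x) = Σ_j π_j·f_j(x).
Component likelihoods at x = 0.2 hours:
  L_A = 0.369247
  L_B = 0.608551
  L_C = 1.3798
Unnormalised posteriors:
  π_A·L_A = 0.09 × 0.369247 = 0.0332322
  π_B·L_B = 0.61 × 0.608551 = 0.371216
  π_C·L_C = 0.30 × 1.3798 = 0.413939
Denominator: 0.0332322 + 0.371216 + 0.413939 = 0.818388
Responsibility of Group B: 0.371216 / 0.818388 ≈ 0.4536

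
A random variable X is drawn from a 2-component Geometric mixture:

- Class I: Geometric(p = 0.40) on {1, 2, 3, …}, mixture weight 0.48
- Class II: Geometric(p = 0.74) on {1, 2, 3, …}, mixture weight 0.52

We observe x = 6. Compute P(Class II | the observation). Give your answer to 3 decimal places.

0.030

P(component k | x) = π_k·f_k(x) / marginal(x), where marginal(x) = Σ_j π_j·f_j(x).
Component likelihoods at x = 6:
  L_I = 0.40·(1−0.40)^5 = 0.40·0.07776 = 0.031104
  L_II = 0.74·(1−0.74)^5 = 0.74·0.00118814 = 0.000879222
Multiply by the mixture weights:
  π_I·L_I = 0.48 × 0.031104 = 0.0149299
  π_II·L_II = 0.52 × 0.000879222 = 0.000457195
Denominator: 0.0149299 + 0.000457195 = 0.0153871
So the posterior for Class II is 0.000457195 / 0.0153871 ≈ 0.030.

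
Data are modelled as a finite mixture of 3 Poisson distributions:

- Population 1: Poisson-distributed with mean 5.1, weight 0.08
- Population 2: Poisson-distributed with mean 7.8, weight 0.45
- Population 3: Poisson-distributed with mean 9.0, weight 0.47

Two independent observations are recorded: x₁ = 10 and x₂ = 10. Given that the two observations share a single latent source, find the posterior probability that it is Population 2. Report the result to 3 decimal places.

0.375

The responsibility of component k is π_k f_k(x) divided by Σ_j π_j f_j(x).
Since both observations come from the same component, the likelihood for component k is f_k(x₁)·f_k(x₂).
  p_1 = [e^(−5.1)·5.1^10/10! = 0.0200003] × [0.0200003] = 0.000400013
  p_2 = [e^(−7.8)·7.8^10/10! = 0.0941209] × [0.0941209] = 0.00885874
  p_3 = [e^(−9.0)·9.0^10/10! = 0.11858] × [0.11858] = 0.0140612
Weight by the priors:
  π_1·p_1 = 0.08 × 0.000400013 = 3.2001e-05
  π_2·p_2 = 0.45 × 0.00885874 = 0.00398643
  π_3·p_3 = 0.47 × 0.0140612 = 0.00660878
Normaliser: 3.2001e-05 + 0.00398643 + 0.00660878 = 0.0106272
Responsibility of Population 2: 0.00398643 / 0.0106272 ≈ 0.375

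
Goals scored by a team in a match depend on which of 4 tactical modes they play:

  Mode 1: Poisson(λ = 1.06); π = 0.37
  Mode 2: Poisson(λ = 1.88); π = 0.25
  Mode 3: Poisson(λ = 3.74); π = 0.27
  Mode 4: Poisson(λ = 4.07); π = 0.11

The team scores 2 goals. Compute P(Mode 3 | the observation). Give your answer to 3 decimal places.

0.224

The responsibility of component k is P(Z=k) f_k(x) divided by Σ_j P(Z=j) f_j(x).
Component likelihoods at x = 2 goals:
  p_1 = 0.194639
  p_2 = 0.269657
  p_3 = 0.166131
  p_4 = 0.141443
Unnormalised posteriors:
  P(Z=1)·p_1 = 0.37 × 0.194639 = 0.0720164
  P(Z=2)·p_2 = 0.25 × 0.269657 = 0.0674143
  P(Z=3)·p_3 = 0.27 × 0.166131 = 0.0448555
  P(Z=4)·p_4 = 0.11 × 0.141443 = 0.0155587
Sum: 0.0720164 + 0.0674143 + 0.0448555 + 0.0155587 = 0.199845
P(Mode 3 | the observation) ≈ 0.224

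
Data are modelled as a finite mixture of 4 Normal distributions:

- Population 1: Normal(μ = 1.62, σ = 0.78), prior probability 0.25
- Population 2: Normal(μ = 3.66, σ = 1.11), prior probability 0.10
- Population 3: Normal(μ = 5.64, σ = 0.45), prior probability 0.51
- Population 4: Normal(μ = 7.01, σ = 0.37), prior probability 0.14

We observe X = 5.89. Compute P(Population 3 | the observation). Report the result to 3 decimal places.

Posterior ∝ prior × likelihood, so P(k | x) ∝ π_k f_k(x); normalise over all components.
Component likelihoods at x = 5.89:
  f_1 = (1/(0.78·√(2π)))·exp(−(5.89−1.62)²/(2·0.78²)) = 0.511464·exp(-14.98430) = 1.58933e-07
  f_2 = (1/(1.11·√(2π)))·exp(−(5.89−3.66)²/(2·1.11²)) = 0.359407·exp(-2.01806) = 0.04777
  f_3 = (1/(0.45·√(2π)))·exp(−(5.89−5.64)²/(2·0.45²)) = 0.886538·exp(-0.15432) = 0.759761
  f_4 = (1/(0.37·√(2π)))·exp(−(5.89−7.01)²/(2·0.37²)) = 1.078222·exp(-4.58145) = 0.0110411
Unnormalised posteriors:
  π_1·f_1 = 0.25 × 1.58933e-07 = 3.97334e-08
  π_2·f_2 = 0.10 × 0.04777 = 0.004777
  π_3·f_3 = 0.51 × 0.759761 = 0.387478
  π_4·f_4 = 0.14 × 0.0110411 = 0.00154575
Denominator: 3.97334e-08 + 0.004777 + 0.387478 + 0.00154575 = 0.393801
P(Population 3 | the observation) ≈ 0.984

0.984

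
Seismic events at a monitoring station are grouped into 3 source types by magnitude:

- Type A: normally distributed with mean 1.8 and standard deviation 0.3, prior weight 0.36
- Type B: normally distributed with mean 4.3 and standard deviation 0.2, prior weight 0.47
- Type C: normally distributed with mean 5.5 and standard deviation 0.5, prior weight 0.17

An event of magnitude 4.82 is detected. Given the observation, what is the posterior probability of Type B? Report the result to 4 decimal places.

The responsibility of component k is π_k f_k(x) divided by Σ_j π_j f_j(x).
Normal densities:
  L_A = 1.31392e-22
  L_B = 0.0679148
  L_C = 0.31645
Weight by the priors:
  π_A·L_A = 0.36 × 1.31392e-22 = 4.73012e-23
  π_B·L_B = 0.47 × 0.0679148 = 0.03192
  π_C·L_C = 0.17 × 0.31645 = 0.0537964
Evidence: 4.73012e-23 + 0.03192 + 0.0537964 = 0.0857164
Responsibility of Type B: 0.03192 / 0.0857164 ≈ 0.3724

0.3724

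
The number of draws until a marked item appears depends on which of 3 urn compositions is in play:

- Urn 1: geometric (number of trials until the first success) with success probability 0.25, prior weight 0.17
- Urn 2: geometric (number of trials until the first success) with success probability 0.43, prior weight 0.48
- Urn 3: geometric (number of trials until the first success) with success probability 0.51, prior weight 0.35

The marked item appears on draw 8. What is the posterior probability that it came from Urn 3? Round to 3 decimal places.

0.111

Posterior ∝ prior × likelihood, so P(k | x) ∝ P(Z=k) f_k(x); normalise over all components.
Evaluate each component's likelihood at the observed value:
  L_1 = 0.25·(1−0.25)^7 = 0.25·0.133484 = 0.033371
  L_2 = 0.43·(1−0.43)^7 = 0.43·0.019549 = 0.00840606
  L_3 = 0.51·(1−0.51)^7 = 0.51·0.00678223 = 0.00345894
Prior × likelihood for each component:
  P(Z=1)·L_1 = 0.17 × 0.033371 = 0.00567307
  P(Z=2)·L_2 = 0.48 × 0.00840606 = 0.00403491
  P(Z=3)·L_3 = 0.35 × 0.00345894 = 0.00121063
Denominator: 0.00567307 + 0.00403491 + 0.00121063 = 0.0109186
P(Urn 3 | data) = 0.00121063 / 0.0109186 ≈ 0.111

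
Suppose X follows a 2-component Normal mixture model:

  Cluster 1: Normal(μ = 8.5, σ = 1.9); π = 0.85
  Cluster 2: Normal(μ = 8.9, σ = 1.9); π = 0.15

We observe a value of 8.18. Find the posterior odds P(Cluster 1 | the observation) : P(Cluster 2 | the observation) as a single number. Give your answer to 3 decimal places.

Only the two components matter; the odds are (π_i f_i(x)) / (π_j f_j(x)).
Component likelihoods at x = 8.18:
  L_1 = (1/(1.9·√(2π)))·exp(−(8.18−8.5)²/(2·1.9²)) = 0.209970·exp(-0.01418) = 0.207013
  L_2 = (1/(1.9·√(2π)))·exp(−(8.18−8.9)²/(2·1.9²)) = 0.209970·exp(-0.07180) = 0.195422
Odds = (0.85/0.15) × (0.207013/0.195422) = 5.66667 × 1.05931 ≈ 6.003

6.003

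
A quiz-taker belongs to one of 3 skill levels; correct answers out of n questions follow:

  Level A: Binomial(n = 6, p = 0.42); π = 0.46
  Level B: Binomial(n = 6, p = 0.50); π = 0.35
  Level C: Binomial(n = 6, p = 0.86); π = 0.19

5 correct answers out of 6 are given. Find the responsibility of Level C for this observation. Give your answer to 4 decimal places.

0.5829

By Bayes' theorem, P(k | x) = π_k f_k(x) / Σ_j π_j f_j(x).
Binomial probabilities:
  p_A = C(6,5)·0.42^5·0.58^1 = 6·0.0130691·0.58 = 0.0454805
  p_B = C(6,5)·0.50^5·0.50^1 = 6·0.03125·0.5 = 0.09375
  p_C = C(6,5)·0.86^5·0.14^1 = 6·0.470427·0.14 = 0.395159
Weight by the priors:
  π_A·p_A = 0.46 × 0.0454805 = 0.0209211
  π_B·p_B = 0.35 × 0.09375 = 0.0328125
  π_C·p_C = 0.19 × 0.395159 = 0.0750802
Marginal: 0.0209211 + 0.0328125 + 0.0750802 = 0.128814
Responsibility of Level C: 0.0750802 / 0.128814 ≈ 0.5829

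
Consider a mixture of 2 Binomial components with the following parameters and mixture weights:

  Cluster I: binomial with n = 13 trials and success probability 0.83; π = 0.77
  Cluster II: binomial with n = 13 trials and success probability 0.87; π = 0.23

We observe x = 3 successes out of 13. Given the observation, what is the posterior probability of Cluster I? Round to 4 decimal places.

Posterior ∝ prior × likelihood, so P(k | x) ∝ π_k f_k(x); normalise over all components.
Binomial probabilities:
  p_I = C(13,3)·0.83^3·0.17^10 = 286·0.571787·2.01599e-08 = 3.29678e-06
  p_II = C(13,3)·0.87^3·0.13^10 = 286·0.658503·1.37858e-09 = 2.59631e-07
Unnormalised posteriors:
  π_I·p_I = 0.77 × 3.29678e-06 = 2.53852e-06
  π_II·p_II = 0.23 × 2.59631e-07 = 5.97152e-08
Denominator: 2.53852e-06 + 5.97152e-08 = 2.59823e-06
P(Cluster I | the observation) = 2.53852e-06 / 2.59823e-06 ≈ 0.9770

0.9770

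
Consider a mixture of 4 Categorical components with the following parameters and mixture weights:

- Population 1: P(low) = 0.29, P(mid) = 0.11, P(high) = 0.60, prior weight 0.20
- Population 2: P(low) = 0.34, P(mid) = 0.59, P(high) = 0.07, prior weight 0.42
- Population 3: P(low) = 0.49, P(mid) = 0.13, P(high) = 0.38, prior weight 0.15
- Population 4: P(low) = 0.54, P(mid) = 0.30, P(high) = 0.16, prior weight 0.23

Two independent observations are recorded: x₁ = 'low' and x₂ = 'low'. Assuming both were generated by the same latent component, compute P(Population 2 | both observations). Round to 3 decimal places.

0.288

By Bayes' theorem, P(k | x) = P(Z=k) f_k(x) / Σ_j P(Z=j) f_j(x).
Since both observations come from the same component, the likelihood for component k is f_k(x₁)·f_k(x₂).
  f_1 = [P(low | comp) = 0.29] × [0.29] = 0.0841
  f_2 = [P(low | comp) = 0.34] × [0.34] = 0.1156
  f_3 = [P(low | comp) = 0.49] × [0.49] = 0.2401
  f_4 = [P(low | comp) = 0.54] × [0.54] = 0.2916
Unnormalised posteriors:
  P(Z=1)·f_1 = 0.20 × 0.0841 = 0.01682
  P(Z=2)·f_2 = 0.42 × 0.1156 = 0.048552
  P(Z=3)·f_3 = 0.15 × 0.2401 = 0.036015
  P(Z=4)·f_4 = 0.23 × 0.2916 = 0.067068
Evidence: 0.01682 + 0.048552 + 0.036015 + 0.067068 = 0.168455
P(Population 2 | data) = 0.048552 / 0.168455 ≈ 0.288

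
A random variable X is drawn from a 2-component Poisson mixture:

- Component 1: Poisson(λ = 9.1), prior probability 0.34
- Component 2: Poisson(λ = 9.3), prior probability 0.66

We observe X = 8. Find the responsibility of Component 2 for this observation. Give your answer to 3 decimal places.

The responsibility of component k is P(Z=k) f_k(x) divided by Σ_j P(Z=j) f_j(x).
Evaluate each component's likelihood at the observed value:
  L_1 = e^(−9.1)·9.1^8/8! = 0.130236
  L_2 = e^(−9.3)·9.3^8/8! = 0.126883
Prior × likelihood for each component:
  P(Z=1)·L_1 = 0.34 × 0.130236 = 0.0442802
  P(Z=2)·L_2 = 0.66 × 0.126883 = 0.083743
Denominator: 0.0442802 + 0.083743 = 0.128023
P(Component 2 | data) ≈ 0.654

0.654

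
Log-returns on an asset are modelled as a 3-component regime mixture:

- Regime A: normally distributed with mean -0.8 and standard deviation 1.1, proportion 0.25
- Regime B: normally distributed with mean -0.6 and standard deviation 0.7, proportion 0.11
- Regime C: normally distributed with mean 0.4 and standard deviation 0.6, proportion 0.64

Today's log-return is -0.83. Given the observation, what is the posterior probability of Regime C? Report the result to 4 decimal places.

P(component k | x) = π_k·f_k(x) / marginal(x), where marginal(x) = Σ_j π_j·f_j(x).
Normal densities:
  L_A = (1/(1.1·√(2π)))·exp(−(-0.83−-0.8)²/(2·1.1²)) = 0.362675·exp(-0.00037) = 0.36254
  L_B = (1/(0.7·√(2π)))·exp(−(-0.83−-0.6)²/(2·0.7²)) = 0.569918·exp(-0.05398) = 0.539969
  L_C = (1/(0.6·√(2π)))·exp(−(-0.83−0.4)²/(2·0.6²)) = 0.664904·exp(-2.10125) = 0.08132
Unnormalised posteriors:
  π_A·L_A = 0.25 × 0.36254 = 0.090635
  π_B·L_B = 0.11 × 0.539969 = 0.0593966
  π_C·L_C = 0.64 × 0.08132 = 0.0520448
Sum: 0.090635 + 0.0593966 + 0.0520448 = 0.202076
P(Regime C | the observation) = 0.0520448 / 0.202076 ≈ 0.2576

0.2576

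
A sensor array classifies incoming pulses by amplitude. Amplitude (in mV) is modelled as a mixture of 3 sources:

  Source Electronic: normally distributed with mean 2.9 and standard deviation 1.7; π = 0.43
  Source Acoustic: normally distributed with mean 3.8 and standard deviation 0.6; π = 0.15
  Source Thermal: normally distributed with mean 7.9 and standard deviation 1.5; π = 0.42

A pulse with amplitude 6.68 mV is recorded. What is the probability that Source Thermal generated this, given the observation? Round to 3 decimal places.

Posterior ∝ prior × likelihood, so P(k | x) ∝ π_k f_k(x); normalise over all components.
Normal densities:
  L_Electronic = (1/(1.7·√(2π)))·exp(−(6.68−2.9)²/(2·1.7²)) = 0.234672·exp(-2.47204) = 0.0198092
  L_Acoustic = (1/(0.6·√(2π)))·exp(−(6.68−3.8)²/(2·0.6²)) = 0.664904·exp(-11.52000) = 6.60217e-06
  L_Thermal = (1/(1.5·√(2π)))·exp(−(6.68−7.9)²/(2·1.5²)) = 0.265962·exp(-0.33076) = 0.191062
Unnormalised posteriors:
  π_Electronic·L_Electronic = 0.43 × 0.0198092 = 0.00851796
  π_Acoustic·L_Acoustic = 0.15 × 6.60217e-06 = 9.90325e-07
  π_Thermal·L_Thermal = 0.42 × 0.191062 = 0.0802459
Marginal: 0.00851796 + 9.90325e-07 + 0.0802459 = 0.0887648
So the posterior for Source Thermal is 0.0802459 / 0.0887648 ≈ 0.904.

0.904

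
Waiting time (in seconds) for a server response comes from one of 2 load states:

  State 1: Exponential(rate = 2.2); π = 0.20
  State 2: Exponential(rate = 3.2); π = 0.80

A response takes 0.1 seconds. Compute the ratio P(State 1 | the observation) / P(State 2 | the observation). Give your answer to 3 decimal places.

0.190

Posterior odds = (π_i f_i(x)) / (π_j f_j(x)); the normalising sum cancels.
Component likelihoods at x = 0.1 seconds:
  L_1 = 1.76554
  L_2 = 2.32368
Odds = (0.20/0.80) × (1.76554/2.32368) = 0.25 × 0.759805 ≈ 0.190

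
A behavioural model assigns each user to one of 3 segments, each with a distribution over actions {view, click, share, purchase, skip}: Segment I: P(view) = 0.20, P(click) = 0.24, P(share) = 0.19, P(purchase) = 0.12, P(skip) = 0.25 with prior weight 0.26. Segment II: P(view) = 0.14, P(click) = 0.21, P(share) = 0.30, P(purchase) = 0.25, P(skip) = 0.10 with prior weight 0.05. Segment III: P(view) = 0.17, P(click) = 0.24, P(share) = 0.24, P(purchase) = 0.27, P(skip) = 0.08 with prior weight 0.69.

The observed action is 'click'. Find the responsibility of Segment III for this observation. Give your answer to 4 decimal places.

0.6943

The responsibility of component k is π_k f_k(x) divided by Σ_j π_j f_j(x).
Evaluate each component's likelihood at the observed value:
  f_I = P(click | comp) = 0.24
  f_II = P(click | comp) = 0.21
  f_III = P(click | comp) = 0.24
Weight by the priors:
  π_I·f_I = 0.26 × 0.24 = 0.0624
  π_II·f_II = 0.05 × 0.21 = 0.0105
  π_III·f_III = 0.69 × 0.24 = 0.1656
Sum: 0.0624 + 0.0105 + 0.1656 = 0.2385
So the posterior for Segment III is 0.1656 / 0.2385 ≈ 0.6943.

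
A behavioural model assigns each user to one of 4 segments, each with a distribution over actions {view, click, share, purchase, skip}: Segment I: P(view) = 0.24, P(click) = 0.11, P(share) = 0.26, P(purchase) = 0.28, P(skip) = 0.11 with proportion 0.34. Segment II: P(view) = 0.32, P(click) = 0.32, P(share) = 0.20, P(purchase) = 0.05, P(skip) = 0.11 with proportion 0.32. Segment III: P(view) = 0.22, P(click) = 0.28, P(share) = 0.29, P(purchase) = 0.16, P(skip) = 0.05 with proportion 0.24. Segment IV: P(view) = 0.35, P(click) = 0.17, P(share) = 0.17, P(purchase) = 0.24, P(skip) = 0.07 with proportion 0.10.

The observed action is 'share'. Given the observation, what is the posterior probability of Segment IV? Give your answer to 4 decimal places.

Posterior ∝ prior × likelihood, so P(k | x) ∝ π_k f_k(x); normalise over all components.
Component likelihoods at x = 'share':
  p_I = P(share | comp) = 0.26
  p_II = P(share | comp) = 0.20
  p_III = P(share | comp) = 0.29
  p_IV = P(share | comp) = 0.17
Prior × likelihood for each component:
  π_I·p_I = 0.34 × 0.26 = 0.0884
  π_II·p_II = 0.32 × 0.2 = 0.064
  π_III·p_III = 0.24 × 0.29 = 0.0696
  π_IV·p_IV = 0.10 × 0.17 = 0.017
Denominator: 0.0884 + 0.064 + 0.0696 + 0.017 = 0.239
P(Segment IV | data) = 0.017 / 0.239 ≈ 0.0711

0.0711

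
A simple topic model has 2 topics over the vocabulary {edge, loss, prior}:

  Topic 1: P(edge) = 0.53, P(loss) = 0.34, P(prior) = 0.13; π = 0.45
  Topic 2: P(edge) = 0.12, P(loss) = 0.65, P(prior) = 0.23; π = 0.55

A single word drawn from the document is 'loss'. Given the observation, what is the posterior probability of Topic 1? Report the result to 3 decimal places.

By Bayes' theorem, P(k | x) = π_k f_k(x) / Σ_j π_j f_j(x).
Categorical probabilities:
  f_1 = P(loss | comp) = 0.34
  f_2 = P(loss | comp) = 0.65
Weight by the priors:
  π_1·f_1 = 0.45 × 0.34 = 0.153
  π_2·f_2 = 0.55 × 0.65 = 0.3575
Denominator: 0.153 + 0.3575 = 0.5105
P(Topic 1 | data) = 0.153 / 0.5105 ≈ 0.300

0.300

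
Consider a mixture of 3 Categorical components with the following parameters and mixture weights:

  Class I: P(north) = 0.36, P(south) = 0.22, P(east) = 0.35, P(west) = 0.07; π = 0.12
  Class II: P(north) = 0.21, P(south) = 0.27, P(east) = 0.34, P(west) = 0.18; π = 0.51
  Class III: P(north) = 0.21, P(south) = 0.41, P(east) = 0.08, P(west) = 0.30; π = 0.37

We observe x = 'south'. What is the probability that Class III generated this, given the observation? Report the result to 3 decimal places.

0.480

Posterior ∝ prior × likelihood, so P(k | x) ∝ π_k f_k(x); normalise over all components.
Evaluate each component's likelihood at the observed value:
  p_I = 0.22
  p_II = 0.27
  p_III = 0.41
Weight by the priors:
  π_I·p_I = 0.12 × 0.22 = 0.0264
  π_II·p_II = 0.51 × 0.27 = 0.1377
  π_III·p_III = 0.37 × 0.41 = 0.1517
Denominator: 0.0264 + 0.1377 + 0.1517 = 0.3158
So the posterior for Class III is 0.1517 / 0.3158 ≈ 0.480.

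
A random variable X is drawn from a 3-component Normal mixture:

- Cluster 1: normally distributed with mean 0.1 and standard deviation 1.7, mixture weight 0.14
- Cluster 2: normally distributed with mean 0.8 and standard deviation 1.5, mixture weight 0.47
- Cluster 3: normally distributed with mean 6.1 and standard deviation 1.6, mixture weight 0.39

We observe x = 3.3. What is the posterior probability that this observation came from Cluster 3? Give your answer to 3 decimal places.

By Bayes' theorem, P(k | x) = w_k f_k(x) / Σ_j w_j f_j(x).
Component likelihoods at x = 3.3:
  f_1 = 0.0399074
  f_2 = 0.0663181
  f_3 = 0.0539233
Prior × likelihood for each component:
  w_1·f_1 = 0.14 × 0.0399074 = 0.00558704
  w_2·f_2 = 0.47 × 0.0663181 = 0.0311695
  w_3·f_3 = 0.39 × 0.0539233 = 0.0210301
Sum: 0.00558704 + 0.0311695 + 0.0210301 = 0.0577866
P(Cluster 3 | x) ≈ 0.364

0.364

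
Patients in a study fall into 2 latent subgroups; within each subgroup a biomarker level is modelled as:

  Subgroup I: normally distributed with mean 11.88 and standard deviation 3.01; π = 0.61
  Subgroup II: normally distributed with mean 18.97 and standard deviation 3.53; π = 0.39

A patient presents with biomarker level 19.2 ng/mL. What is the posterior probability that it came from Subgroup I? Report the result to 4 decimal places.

Apply Bayes' rule: the posterior for each component is proportional to its prior times its likelihood at x.
Normal densities:
  f_I = 0.00688829
  f_II = 0.112775
Weight by the priors:
  w_I·f_I = 0.61 × 0.00688829 = 0.00420186
  w_II·f_II = 0.39 × 0.112775 = 0.0439823
Evidence: 0.00420186 + 0.0439823 = 0.0481842
Responsibility of Subgroup I: 0.00420186 / 0.0481842 ≈ 0.0872

0.0872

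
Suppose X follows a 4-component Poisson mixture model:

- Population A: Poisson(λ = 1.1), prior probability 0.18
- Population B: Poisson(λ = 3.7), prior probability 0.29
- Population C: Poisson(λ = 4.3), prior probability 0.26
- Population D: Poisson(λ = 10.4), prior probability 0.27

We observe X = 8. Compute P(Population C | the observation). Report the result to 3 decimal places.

0.231

Posterior ∝ prior × likelihood, so P(k | x) ∝ w_k f_k(x); normalise over all components.
Poisson probabilities:
  p_A = 1.76969e-05
  p_B = 0.0215379
  p_C = 0.0393333
  p_D = 0.103296
Multiply by the mixture weights:
  w_A·p_A = 0.18 × 1.76969e-05 = 3.18544e-06
  w_B·p_B = 0.29 × 0.0215379 = 0.006246
  w_C·p_C = 0.26 × 0.0393333 = 0.0102267
  w_D·p_D = 0.27 × 0.103296 = 0.0278899
Sum: 3.18544e-06 + 0.006246 + 0.0102267 + 0.0278899 = 0.0443658
P(Population C | data) = 0.0102267 / 0.0443658 ≈ 0.231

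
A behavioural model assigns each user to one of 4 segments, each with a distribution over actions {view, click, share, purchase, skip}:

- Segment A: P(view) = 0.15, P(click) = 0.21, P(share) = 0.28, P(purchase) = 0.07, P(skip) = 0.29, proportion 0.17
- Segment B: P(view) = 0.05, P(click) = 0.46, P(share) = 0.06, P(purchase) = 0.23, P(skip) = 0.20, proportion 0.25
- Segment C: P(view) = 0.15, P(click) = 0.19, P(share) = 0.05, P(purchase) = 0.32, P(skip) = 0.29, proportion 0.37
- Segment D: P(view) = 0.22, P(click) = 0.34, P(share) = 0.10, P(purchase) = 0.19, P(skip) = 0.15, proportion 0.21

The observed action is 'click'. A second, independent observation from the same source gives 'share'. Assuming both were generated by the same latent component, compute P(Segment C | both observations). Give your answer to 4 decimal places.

By Bayes' theorem, P(k | x) = w_k f_k(x) / Σ_j w_j f_j(x).
Since both observations come from the same component, the likelihood for component k is f_k(x₁)·f_k(x₂).
  p_A = [P(click | comp) = 0.21] × [0.28] = 0.0588
  p_B = [P(click | comp) = 0.46] × [0.06] = 0.0276
  p_C = [P(click | comp) = 0.19] × [0.05] = 0.0095
  p_D = [P(click | comp) = 0.34] × [0.1] = 0.034
Multiply by the mixture weights:
  w_A·p_A = 0.17 × 0.0588 = 0.009996
  w_B·p_B = 0.25 × 0.0276 = 0.0069
  w_C·p_C = 0.37 × 0.0095 = 0.003515
  w_D·p_D = 0.21 × 0.034 = 0.00714
Normaliser: 0.009996 + 0.0069 + 0.003515 + 0.00714 = 0.027551
P(Segment C | x) ≈ 0.1276

0.1276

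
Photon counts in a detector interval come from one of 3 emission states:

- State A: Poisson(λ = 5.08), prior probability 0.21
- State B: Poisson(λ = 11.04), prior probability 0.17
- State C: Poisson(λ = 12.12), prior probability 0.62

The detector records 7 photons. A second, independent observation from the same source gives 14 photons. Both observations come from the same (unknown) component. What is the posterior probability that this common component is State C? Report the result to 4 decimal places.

0.7462

P(component k | x) = P(Z=k)·f_k(x) / marginal(x), where marginal(x) = Σ_j P(Z=j)·f_j(x).
Since both observations come from the same component, the likelihood for component k is f_k(x₁)·f_k(x₂).
  f_A = [e^(−5.08)·5.08^7/7! = 0.107746] × [0.000543836] = 5.85959e-05
  f_B = [e^(−11.04)·11.04^7/7! = 0.0636417] × [0.0735441] = 0.00468047
  f_C = [e^(−12.12)·12.12^7/7! = 0.0415373] × [0.0922527] = 0.00383193
Weight by the priors:
  P(Z=A)·f_A = 0.21 × 5.85959e-05 = 1.23051e-05
  P(Z=B)·f_B = 0.17 × 0.00468047 = 0.00079568
  P(Z=C)·f_C = 0.62 × 0.00383193 = 0.0023758
Sum: 1.23051e-05 + 0.00079568 + 0.0023758 = 0.00318378
P(State C | data) = 0.0023758 / 0.00318378 ≈ 0.7462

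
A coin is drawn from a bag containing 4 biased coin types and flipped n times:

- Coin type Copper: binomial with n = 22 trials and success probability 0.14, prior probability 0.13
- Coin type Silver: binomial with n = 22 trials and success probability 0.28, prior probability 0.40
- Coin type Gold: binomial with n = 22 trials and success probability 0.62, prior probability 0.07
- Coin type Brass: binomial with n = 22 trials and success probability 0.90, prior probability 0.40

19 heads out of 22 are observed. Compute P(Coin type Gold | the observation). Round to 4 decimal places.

0.0080

The responsibility of component k is w_k f_k(x) divided by Σ_j w_j f_j(x).
Binomial probabilities:
  f_Copper = C(22,19)·0.14^19·0.86^3 = 1540·5.9763e-17·0.636056 = 5.85395e-14
  f_Silver = C(22,19)·0.28^19·0.72^3 = 1540·3.1333e-11·0.373248 = 1.80103e-08
  f_Gold = C(22,19)·0.62^19·0.38^3 = 1540·0.000113617·0.054872 = 0.00960094
  f_Brass = C(22,19)·0.90^19·0.10^3 = 1540·0.135085·0.001 = 0.208031
Prior × likelihood for each component:
  w_Copper·f_Copper = 0.13 × 5.85395e-14 = 7.61013e-15
  w_Silver·f_Silver = 0.40 × 1.80103e-08 = 7.20412e-09
  w_Gold·f_Gold = 0.07 × 0.00960094 = 0.000672066
  w_Brass·f_Brass = 0.40 × 0.208031 = 0.0832125
Sum: 7.61013e-15 + 7.20412e-09 + 0.000672066 + 0.0832125 = 0.0838845
Responsibility of Coin type Gold: 0.000672066 / 0.0838845 ≈ 0.0080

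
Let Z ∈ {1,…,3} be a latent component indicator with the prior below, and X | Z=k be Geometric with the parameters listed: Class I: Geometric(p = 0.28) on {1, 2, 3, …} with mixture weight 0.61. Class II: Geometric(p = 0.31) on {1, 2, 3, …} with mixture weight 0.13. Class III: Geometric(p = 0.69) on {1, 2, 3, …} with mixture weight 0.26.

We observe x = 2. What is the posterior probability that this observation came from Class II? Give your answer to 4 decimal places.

Apply Bayes' rule: the posterior for each component is proportional to its prior times its likelihood at x.
Evaluate each component's likelihood at the observed value:
  f_I = 0.28·(1−0.28)^1 = 0.28·0.72 = 0.2016
  f_II = 0.31·(1−0.31)^1 = 0.31·0.69 = 0.2139
  f_III = 0.69·(1−0.69)^1 = 0.69·0.31 = 0.2139
Unnormalised posteriors:
  π_I·f_I = 0.61 × 0.2016 = 0.122976
  π_II·f_II = 0.13 × 0.2139 = 0.027807
  π_III·f_III = 0.26 × 0.2139 = 0.055614
Evidence: 0.122976 + 0.027807 + 0.055614 = 0.206397
So the posterior for Class II is 0.027807 / 0.206397 ≈ 0.1347.

0.1347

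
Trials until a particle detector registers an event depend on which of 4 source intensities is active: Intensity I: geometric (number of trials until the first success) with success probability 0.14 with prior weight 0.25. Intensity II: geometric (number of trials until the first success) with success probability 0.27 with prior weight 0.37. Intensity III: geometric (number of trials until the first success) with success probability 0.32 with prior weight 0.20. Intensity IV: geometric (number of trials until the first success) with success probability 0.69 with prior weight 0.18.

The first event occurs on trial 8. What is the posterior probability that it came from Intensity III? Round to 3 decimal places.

By Bayes' theorem, P(k | x) = P(Z=k) f_k(x) / Σ_j P(Z=j) f_j(x).
Evaluate each component's likelihood at the observed value:
  f_I = 0.0487099
  f_II = 0.029828
  f_III = 0.0215136
  f_IV = 0.000189837
Unnormalised posteriors:
  P(Z=I)·f_I = 0.25 × 0.0487099 = 0.0121775
  P(Z=II)·f_II = 0.37 × 0.029828 = 0.0110364
  P(Z=III)·f_III = 0.20 × 0.0215136 = 0.00430271
  P(Z=IV)·f_IV = 0.18 × 0.000189837 = 3.41707e-05
Denominator: 0.0121775 + 0.0110364 + 0.00430271 + 3.41707e-05 = 0.0275507
Responsibility of Intensity III: 0.00430271 / 0.0275507 ≈ 0.156

0.156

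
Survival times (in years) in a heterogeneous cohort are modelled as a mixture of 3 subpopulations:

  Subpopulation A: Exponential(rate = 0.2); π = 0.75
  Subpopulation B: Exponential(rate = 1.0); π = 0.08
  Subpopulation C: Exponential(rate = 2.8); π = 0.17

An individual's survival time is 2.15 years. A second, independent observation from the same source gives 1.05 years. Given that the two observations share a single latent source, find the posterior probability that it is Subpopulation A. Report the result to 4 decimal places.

0.8217

Apply Bayes' rule: the posterior for each component is proportional to its prior times its likelihood at x.
Since both observations come from the same component, the likelihood for component k is f_k(x₁)·f_k(x₂).
  p_A = [0.2·e^(−0.2·2.15) = 0.2·e^(−0.4300) = 0.130102] × [0.162117] = 0.0210917
  p_B = [1.0·e^(−1.0·2.15) = 1.0·e^(−2.1500) = 0.116484] × [0.349938] = 0.0407622
  p_C = [2.8·e^(−2.8·2.15) = 2.8·e^(−6.0200) = 0.00680307] × [0.148024] = 0.00100702
Multiply by the mixture weights:
  π_A·p_A = 0.75 × 0.0210917 = 0.0158188
  π_B·p_B = 0.08 × 0.0407622 = 0.00326098
  π_C·p_C = 0.17 × 0.00100702 = 0.000171193
Denominator: 0.0158188 + 0.00326098 + 0.000171193 = 0.0192509
So the posterior for Subpopulation A is 0.0158188 / 0.0192509 ≈ 0.8217.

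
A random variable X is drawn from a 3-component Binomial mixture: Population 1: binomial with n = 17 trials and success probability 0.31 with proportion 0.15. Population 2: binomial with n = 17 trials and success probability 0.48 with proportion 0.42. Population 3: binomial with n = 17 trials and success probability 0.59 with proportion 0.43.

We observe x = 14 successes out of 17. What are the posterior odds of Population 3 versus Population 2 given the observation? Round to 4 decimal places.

Since P(k|x) ∝ w_k f_k(x), the posterior odds are w_i f_i(x) / (w_j f_j(x)).
Evaluate each component's likelihood at the observed value:
  L_1 = 1.69091e-05
  L_2 = 0.00329531
  L_3 = 0.0290261
Posterior odds = (w_3·L_3) / (w_2·L_2) = (0.43·0.0290261) / (0.42·0.00329531) = 0.0124812 / 0.00138403 ≈ 9.0180

9.0180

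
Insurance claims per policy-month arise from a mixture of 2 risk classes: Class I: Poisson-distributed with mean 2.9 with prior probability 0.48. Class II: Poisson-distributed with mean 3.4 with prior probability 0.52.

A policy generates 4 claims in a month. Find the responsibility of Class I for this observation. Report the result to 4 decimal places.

0.4461

By Bayes' theorem, P(k | x) = π_k f_k(x) / Σ_j π_j f_j(x).
Poisson probabilities:
  f_I = 0.162154
  f_II = 0.185825
Weight by the priors:
  π_I·f_I = 0.48 × 0.162154 = 0.0778338
  π_II·f_II = 0.52 × 0.185825 = 0.0966288
Denominator: 0.0778338 + 0.0966288 = 0.174463
So the posterior for Class I is 0.0778338 / 0.174463 ≈ 0.4461.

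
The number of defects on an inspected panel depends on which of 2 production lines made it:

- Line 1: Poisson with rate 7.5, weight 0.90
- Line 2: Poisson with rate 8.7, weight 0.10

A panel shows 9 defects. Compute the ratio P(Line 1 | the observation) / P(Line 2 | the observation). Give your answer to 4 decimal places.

7.8573

The posterior odds equal the prior odds times the likelihood ratio: (π_i/π_j)·(f_i(x)/f_j(x)).
Evaluate each component's likelihood at the observed value:
  f_1 = e^(−7.5)·7.5^9/9! = 0.11444
  f_2 = e^(−8.7)·8.7^9/9! = 0.131084
Odds = (0.90/0.10) × (0.11444/0.131084) = 9 × 0.873035 ≈ 7.8573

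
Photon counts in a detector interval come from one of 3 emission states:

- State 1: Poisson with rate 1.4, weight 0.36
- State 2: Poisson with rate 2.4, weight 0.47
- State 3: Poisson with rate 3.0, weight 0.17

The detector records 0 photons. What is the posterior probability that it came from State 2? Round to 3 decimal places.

0.305

The responsibility of component k is π_k f_k(x) divided by Σ_j π_j f_j(x).
Poisson probabilities:
  f_1 = e^(−1.4)·1.4^0/0! = 0.246597
  f_2 = e^(−2.4)·2.4^0/0! = 0.090718
  f_3 = e^(−3.0)·3.0^0/0! = 0.0497871
Weight by the priors:
  π_1·f_1 = 0.36 × 0.246597 = 0.0887749
  π_2·f_2 = 0.47 × 0.090718 = 0.0426374
  π_3·f_3 = 0.17 × 0.0497871 = 0.0084638
Denominator: 0.0887749 + 0.0426374 + 0.0084638 = 0.139876
Responsibility of State 2: 0.0426374 / 0.139876 ≈ 0.305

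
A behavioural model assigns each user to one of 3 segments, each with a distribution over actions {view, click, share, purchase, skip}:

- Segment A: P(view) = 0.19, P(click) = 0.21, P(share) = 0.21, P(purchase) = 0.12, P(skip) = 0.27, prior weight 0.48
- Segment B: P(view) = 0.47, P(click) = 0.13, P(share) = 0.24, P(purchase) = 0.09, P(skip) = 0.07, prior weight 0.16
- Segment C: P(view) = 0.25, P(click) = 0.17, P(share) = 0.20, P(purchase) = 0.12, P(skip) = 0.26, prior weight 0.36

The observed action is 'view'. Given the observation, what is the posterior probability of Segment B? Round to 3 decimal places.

0.293

P(component k | x) = π_k·f_k(x) / marginal(x), where marginal(x) = Σ_j π_j·f_j(x).
Categorical probabilities:
  L_A = 0.19
  L_B = 0.47
  L_C = 0.25
Unnormalised posteriors:
  π_A·L_A = 0.48 × 0.19 = 0.0912
  π_B·L_B = 0.16 × 0.47 = 0.0752
  π_C·L_C = 0.36 × 0.25 = 0.09
Normaliser: 0.0912 + 0.0752 + 0.09 = 0.2564
Responsibility of Segment B: 0.0752 / 0.2564 ≈ 0.293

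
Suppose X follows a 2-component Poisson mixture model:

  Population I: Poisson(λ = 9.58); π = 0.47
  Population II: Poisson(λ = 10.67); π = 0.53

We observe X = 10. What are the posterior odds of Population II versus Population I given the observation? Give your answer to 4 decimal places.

Only the two components matter; the odds are (π_i f_i(x)) / (π_j f_j(x)).
Evaluate each component's likelihood at the observed value:
  L_I = 0.12398
  L_II = 0.12245
Posterior odds = (π_II·L_II) / (π_I·L_I) = (0.53·0.12245) / (0.47·0.12398) = 0.0648985 / 0.0582705 ≈ 1.1137

1.1137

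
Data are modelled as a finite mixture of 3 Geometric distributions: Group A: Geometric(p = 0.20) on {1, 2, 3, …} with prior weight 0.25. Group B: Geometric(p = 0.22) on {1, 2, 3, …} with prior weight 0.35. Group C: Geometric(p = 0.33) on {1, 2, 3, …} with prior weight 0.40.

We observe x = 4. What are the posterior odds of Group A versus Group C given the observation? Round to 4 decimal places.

0.6448

Only the two components matter; the odds are (P(Z=i) f_i(x)) / (P(Z=j) f_j(x)).
Geometric probabilities:
  f_A = 0.20·(1−0.20)^3 = 0.20·0.512 = 0.1024
  f_B = 0.22·(1−0.22)^3 = 0.22·0.474552 = 0.104401
  f_C = 0.33·(1−0.33)^3 = 0.33·0.300763 = 0.0992518
Posterior odds = (P(Z=A)·f_A) / (P(Z=C)·f_C) = (0.25·0.1024) / (0.40·0.0992518) = 0.0256 / 0.0397007 ≈ 0.6448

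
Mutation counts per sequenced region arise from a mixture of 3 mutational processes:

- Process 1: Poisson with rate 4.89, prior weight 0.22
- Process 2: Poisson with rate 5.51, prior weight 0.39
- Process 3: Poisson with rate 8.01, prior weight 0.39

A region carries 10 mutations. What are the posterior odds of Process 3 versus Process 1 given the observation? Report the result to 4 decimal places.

10.8863

The posterior odds equal the prior odds times the likelihood ratio: (w_i/w_j)·(f_i(x)/f_j(x)).
Evaluate each component's likelihood at the observed value:
  p_1 = e^(−4.89)·4.89^10/10! = 0.0162041
  p_2 = e^(−5.51)·5.51^10/10! = 0.0287601
  p_3 = e^(−8.01)·8.01^10/10! = 0.0995092
Posterior odds = (w_3·p_3) / (w_1·p_1) = (0.39·0.0995092) / (0.22·0.0162041) = 0.0388086 / 0.00356491 ≈ 10.8863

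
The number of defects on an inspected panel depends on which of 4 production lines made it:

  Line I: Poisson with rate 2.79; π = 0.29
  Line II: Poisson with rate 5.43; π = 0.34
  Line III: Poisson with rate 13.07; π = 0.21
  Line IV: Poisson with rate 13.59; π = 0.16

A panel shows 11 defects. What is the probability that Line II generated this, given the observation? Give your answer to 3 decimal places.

Apply Bayes' rule: the posterior for each component is proportional to its prior times its likelihood at x.
Poisson probabilities:
  L_I = 0.00012269
  L_II = 0.0132869
  L_III = 0.10038
  L_IV = 0.0916635
Prior × likelihood for each component:
  π_I·L_I = 0.29 × 0.00012269 = 3.55801e-05
  π_II·L_II = 0.34 × 0.0132869 = 0.00451754
  π_III·L_III = 0.21 × 0.10038 = 0.0210798
  π_IV·L_IV = 0.16 × 0.0916635 = 0.0146662
Sum: 3.55801e-05 + 0.00451754 + 0.0210798 + 0.0146662 = 0.0402991
Responsibility of Line II: 0.00451754 / 0.0402991 ≈ 0.112

0.112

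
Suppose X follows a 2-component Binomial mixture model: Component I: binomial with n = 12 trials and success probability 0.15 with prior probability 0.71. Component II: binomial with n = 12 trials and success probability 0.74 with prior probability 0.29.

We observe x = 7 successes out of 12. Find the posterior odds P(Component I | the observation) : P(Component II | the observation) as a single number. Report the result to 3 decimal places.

0.013

Only the two components matter; the odds are (π_i f_i(x)) / (π_j f_j(x)).
Evaluate each component's likelihood at the observed value:
  p_I = C(12,7)·0.15^7·0.85^5 = 792·1.70859e-06·0.443705 = 0.000600425
  p_II = C(12,7)·0.74^7·0.26^5 = 792·0.121513·0.00118814 = 0.114344
0.000426302 / 0.0331598 ≈ 0.013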